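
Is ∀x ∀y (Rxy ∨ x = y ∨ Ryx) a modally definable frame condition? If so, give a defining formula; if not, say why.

No — not modally definable

Any modally definable frame class is closed under disjoint unions.
Take 3 disjoint single-world reflexive frames: each is trivially connected, but their disjoint union has 3 worlds with no edge between distinct components, so it is not connected.
So no modal formula (or set of formulas) defines exactly the connected frames.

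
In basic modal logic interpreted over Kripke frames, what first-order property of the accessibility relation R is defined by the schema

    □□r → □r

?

density: ∀x ∀y (Rxy → ∃z (Rxz ∧ Rzy))

Suppose □□r→□r is valid. Take Rxy and set V(r)={w : xR²w}. Then □□r at x, so □r at x, so r at y, i.e. ∃z(Rxz∧Rzy).
Conversely, any frame satisfying ∀x ∀y (Rxy → ∃z (Rxz ∧ Rzy)) validates the schema.
Frame condition: ∀x ∀y (Rxy → ∃z (Rxz ∧ Rzy)).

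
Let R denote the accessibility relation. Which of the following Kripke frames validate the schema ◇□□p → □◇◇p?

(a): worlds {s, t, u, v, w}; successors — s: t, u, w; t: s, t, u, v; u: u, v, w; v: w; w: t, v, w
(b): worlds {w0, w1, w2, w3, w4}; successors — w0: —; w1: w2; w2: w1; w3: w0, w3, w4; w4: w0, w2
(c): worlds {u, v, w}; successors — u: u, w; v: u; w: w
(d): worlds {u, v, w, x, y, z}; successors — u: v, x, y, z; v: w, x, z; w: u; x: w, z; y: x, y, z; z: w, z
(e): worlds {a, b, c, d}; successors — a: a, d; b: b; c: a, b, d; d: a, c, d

(a), (c), (d)

This is the axiom for a generalized confluence (Geach) condition; its first-order frame correspondent is ∀x ∀y ∀z ((xRy ∧ xRz) → ∃w (yR²w ∧ zR²w)).
(a): condition met.
(b): fails — w3Rw0, w3Rw0 but no w with w0R²w and w0R²w.
(c): condition met.
(d): condition met.
(e): fails — cRa, cRb but no w with aR²w and bR²w.
Valid on: (a), (c), (d).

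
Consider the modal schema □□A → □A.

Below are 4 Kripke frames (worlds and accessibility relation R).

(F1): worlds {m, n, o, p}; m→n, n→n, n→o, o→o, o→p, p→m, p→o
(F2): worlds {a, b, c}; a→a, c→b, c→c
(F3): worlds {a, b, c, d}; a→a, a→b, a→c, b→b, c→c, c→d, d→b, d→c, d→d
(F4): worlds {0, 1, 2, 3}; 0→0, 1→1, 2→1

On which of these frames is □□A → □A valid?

(F2), (F3), (F4)

Frame correspondent (Sahlqvist): ∀x ∀y (Rxy → ∃z (Rxz ∧ Rzy)) — i.e. density.
(F1): fails — Rpm but no z with Rpz and Rzm.
(F2): satisfies the condition.
(F3): satisfies the condition.
(F4): satisfies the condition.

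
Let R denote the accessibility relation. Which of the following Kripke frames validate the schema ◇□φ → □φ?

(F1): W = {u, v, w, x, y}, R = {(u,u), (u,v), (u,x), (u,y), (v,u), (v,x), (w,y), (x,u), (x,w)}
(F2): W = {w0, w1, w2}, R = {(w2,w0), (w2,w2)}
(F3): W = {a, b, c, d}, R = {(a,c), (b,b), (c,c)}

This is the axiom for a generalized confluence (Geach) condition; its first-order frame correspondent is ∀x ∀y ∀z ((xRy ∧ xRz) → ∃w (yRw ∧ z = w)).
(F1): fails — uRv, uRv but no t with vRt and v=t.
(F2): fails — w2Rw0, w2Rw0 but no w with w0Rw and w0=w.
(F3): ✓.

(F3)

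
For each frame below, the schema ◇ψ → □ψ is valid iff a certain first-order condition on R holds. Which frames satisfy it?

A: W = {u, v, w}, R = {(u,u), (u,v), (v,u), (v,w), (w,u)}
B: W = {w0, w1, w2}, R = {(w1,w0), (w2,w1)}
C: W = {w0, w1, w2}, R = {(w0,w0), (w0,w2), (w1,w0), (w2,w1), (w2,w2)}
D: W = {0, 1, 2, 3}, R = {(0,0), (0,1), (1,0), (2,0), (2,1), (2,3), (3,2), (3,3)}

The schema corresponds to partial functionality: ∀x ∀y ∀z (Rxy ∧ Rxz → y = z).
A: fails — u sees both u and v.
B: satisfies the condition.
C: fails — w0 sees both w0 and w2.
D: fails — 0 sees both 0 and 1.
Valid on: B.

B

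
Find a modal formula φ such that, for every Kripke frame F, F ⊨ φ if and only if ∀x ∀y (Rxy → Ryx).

p → □◇p

This is symmetry; the standard corresponding axiom is B: p → □◇p.
Suppose p→□◇p is valid. Take Rxy and set V(p)={x}. Then p at x, so □◇p at x, so ◇p at y, so some z with Ryz has p; z=x, i.e. Ryx.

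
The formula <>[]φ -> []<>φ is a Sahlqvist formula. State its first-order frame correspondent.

convergence: forall x forall y forall z (Rxy & Rxz -> exists w (Ryw & Rzw))

This schema is the .2 axiom.
Its frame correspondent is convergence — forall x forall y forall z (Rxy & Rxz -> exists w (Ryw & Rzw)).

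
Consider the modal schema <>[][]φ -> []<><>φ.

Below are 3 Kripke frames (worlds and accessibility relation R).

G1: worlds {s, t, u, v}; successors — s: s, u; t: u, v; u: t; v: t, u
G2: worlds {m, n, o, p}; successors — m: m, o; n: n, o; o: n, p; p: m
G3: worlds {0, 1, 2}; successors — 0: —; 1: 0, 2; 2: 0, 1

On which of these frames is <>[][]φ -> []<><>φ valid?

G1, G2

This is the axiom for a generalized confluence (Geach) condition; its first-order frame correspondent is forall x forall y forall z ((xRy & xRz) -> exists w (y R^2 w & z R^2 w)).
G1: satisfies the condition.
G2: satisfies the condition.
G3: fails — 1R0, 1R0 but no w with 0R²w and 0R²w.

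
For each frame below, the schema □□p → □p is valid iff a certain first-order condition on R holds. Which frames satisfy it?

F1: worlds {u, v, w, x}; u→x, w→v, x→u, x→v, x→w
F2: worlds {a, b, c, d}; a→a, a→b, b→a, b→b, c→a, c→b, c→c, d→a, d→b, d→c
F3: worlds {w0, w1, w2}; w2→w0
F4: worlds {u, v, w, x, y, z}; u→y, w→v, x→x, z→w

F2

Frame correspondent (Sahlqvist): ∀x ∀y (Rxy → ∃z (Rxz ∧ Rzy)) — i.e. density.
F1: fails — Rxw but no z with Rxz and Rzw.
F2: holds.
F3: fails — Rw2w0 but no z with Rw2z and Rzw0.
F4: fails — Rzw but no t with Rzt and Rtw.
Valid on: F2.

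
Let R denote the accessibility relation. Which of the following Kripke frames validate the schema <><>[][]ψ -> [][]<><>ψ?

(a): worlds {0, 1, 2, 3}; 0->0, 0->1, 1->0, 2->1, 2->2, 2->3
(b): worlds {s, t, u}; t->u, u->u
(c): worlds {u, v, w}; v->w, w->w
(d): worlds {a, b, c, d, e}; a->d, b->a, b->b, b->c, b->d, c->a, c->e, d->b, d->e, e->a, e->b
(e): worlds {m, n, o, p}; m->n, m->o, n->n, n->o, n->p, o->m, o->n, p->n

The schema corresponds to a generalized confluence (Geach) condition: forall x forall y forall z ((x R^2 y & x R^2 z) -> exists w (y R^2 w & z R^2 w)).
(a): fails — 2R²0, 2R²3 but no w with 0R²w and 3R²w.
(b): condition met.
(c): condition met.
(d): condition met.
(e): condition met.

(b), (c), (d), (e)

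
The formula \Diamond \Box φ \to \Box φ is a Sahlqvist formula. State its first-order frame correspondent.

the Euclidean property: \forall x \forall y \forall z (Rxy \wedge Rxz \to Ryz)

Equivalently (dual form): ◇φ → □◇φ.
Suppose ◇φ→□◇φ is valid. Take Rxy, Rxz and set V(φ)={y}. Then ◇φ at x, so □◇φ at x, so ◇φ at z, so some w with Rzw has φ; w=y, i.e. Rzy. By symmetry of the argument, Ryz.
Conversely, on a frame with the Euclidean property the schema holds at every world under every valuation.
So the correspondent is the Euclidean property.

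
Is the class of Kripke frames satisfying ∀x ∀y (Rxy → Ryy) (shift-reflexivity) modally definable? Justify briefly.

The condition is shift-reflexivity. A defining modal formula is □(□q → q).

Yes — defined by □(□q → q)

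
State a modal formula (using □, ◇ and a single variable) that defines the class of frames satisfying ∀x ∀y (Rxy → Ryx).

A defining formula is p → □◇p (the B axiom).

p → □◇p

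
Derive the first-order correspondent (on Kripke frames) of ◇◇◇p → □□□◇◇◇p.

∀x ∀y ∀z ((xR³y ∧ xR³z) → ∃w (y = w ∧ zR³w))

This is a Sahlqvist (Geach-type) schema ◇^3□^0p → □^3◇^3p.
Minimal-valuation argument: fix x; take any y with xR^3y and any z with xR^3z. Set V(p) to the set of worlds R-reachable from y in exactly 0 steps. Then □^0p holds at y, so the antecedent holds at x; validity forces ◇^3p at z, giving a w with zR^3w and yR^0w.
First-order correspondent: ∀x ∀y ∀z ((xR³y ∧ xR³z) → ∃w (y = w ∧ zR³w)).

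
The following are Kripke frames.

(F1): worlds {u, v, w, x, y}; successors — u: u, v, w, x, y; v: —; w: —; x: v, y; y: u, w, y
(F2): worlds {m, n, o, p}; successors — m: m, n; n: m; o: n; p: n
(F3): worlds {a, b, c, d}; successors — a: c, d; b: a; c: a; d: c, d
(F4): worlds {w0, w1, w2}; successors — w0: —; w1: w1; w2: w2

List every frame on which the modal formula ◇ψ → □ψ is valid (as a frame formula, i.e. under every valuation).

(F4)

This is the axiom for partial functionality; its first-order frame correspondent is ∀x ∀y ∀z (Rxy ∧ Rxz → y = z).
(F1): fails — u sees both u and v.
(F2): fails — m sees both m and n.
(F3): fails — a sees both c and d.
(F4): ✓.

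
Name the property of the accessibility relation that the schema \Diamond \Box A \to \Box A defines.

the Euclidean property

Replacing A by ¬A and contraposing gives the equivalent schema ◇A → □◇A.
Suppose ◇A→□◇A is valid. Take Rxy, Rxz and set V(A)={y}. Then ◇A at x, so □◇A at x, so ◇A at z, so some w with Rzw has A; w=y, i.e. Rzy. By symmetry of the argument, Ryz.
The converse is a direct semantic check.
Frame condition: \forall x \forall y \forall z (Rxy \wedge Rxz \to Ryz).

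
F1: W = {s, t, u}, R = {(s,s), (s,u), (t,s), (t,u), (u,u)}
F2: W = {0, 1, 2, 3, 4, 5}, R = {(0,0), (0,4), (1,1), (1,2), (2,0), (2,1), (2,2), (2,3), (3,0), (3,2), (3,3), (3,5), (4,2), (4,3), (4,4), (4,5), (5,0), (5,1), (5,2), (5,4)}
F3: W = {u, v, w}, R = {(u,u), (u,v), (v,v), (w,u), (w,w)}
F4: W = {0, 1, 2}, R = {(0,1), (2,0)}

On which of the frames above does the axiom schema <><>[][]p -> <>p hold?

This is the axiom for a generalized confluence (Geach) condition; its first-order frame correspondent is forall x forall y (x R^2 y -> exists w (y R^2 w & xRw)).
F1: satisfies the condition.
F2: satisfies the condition.
F3: fails — wR²v but no t with vR²t and wRt.
F4: fails — 2R²1 but no w with 1R²w and 2Rw.

F1, F2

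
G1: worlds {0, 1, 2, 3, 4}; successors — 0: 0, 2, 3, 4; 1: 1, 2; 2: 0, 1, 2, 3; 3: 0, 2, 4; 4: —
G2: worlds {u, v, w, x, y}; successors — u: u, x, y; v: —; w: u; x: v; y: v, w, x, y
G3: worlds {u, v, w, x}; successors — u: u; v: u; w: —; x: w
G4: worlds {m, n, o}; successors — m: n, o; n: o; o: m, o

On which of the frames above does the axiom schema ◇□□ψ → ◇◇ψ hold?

G4

Frame correspondent (Sahlqvist): ∀x ∀y (xRy → ∃w (yR²w ∧ xR²w)) — i.e. a generalized confluence (Geach) condition.
G1: fails — 0R4 but no w with 4R²w and 0R²w.
G2: fails — uRx but no t with xR²t and uR²t.
G3: fails — xRw but no t with wR²t and xR²t.
G4: ✓.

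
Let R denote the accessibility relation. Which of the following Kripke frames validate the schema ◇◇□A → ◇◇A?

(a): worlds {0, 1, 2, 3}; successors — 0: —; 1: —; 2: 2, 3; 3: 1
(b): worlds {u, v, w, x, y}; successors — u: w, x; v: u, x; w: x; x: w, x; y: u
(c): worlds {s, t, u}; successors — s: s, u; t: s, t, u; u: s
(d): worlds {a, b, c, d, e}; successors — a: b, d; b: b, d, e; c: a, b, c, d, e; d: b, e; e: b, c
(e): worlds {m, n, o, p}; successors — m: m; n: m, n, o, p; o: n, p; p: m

The schema corresponds to a generalized confluence (Geach) condition: ∀x ∀y (xR²y → ∃w (yRw ∧ xR²w)).
(a): fails — 2R²1 but no w with 1Rw and 2R²w.
(b): ✓.
(c): ✓.
(d): ✓.
(e): ✓.

(b), (c), (d), (e)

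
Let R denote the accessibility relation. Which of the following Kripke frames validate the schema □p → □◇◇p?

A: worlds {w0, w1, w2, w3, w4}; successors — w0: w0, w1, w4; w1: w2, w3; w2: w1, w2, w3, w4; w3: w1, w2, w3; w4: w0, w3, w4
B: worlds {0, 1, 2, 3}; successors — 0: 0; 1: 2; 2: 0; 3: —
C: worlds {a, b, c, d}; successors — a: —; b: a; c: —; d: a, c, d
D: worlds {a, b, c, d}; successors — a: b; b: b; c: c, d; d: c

A, D

The schema corresponds to a generalized confluence (Geach) condition: ∀x ∀z (xRz → ∃w (xRw ∧ zR²w)).
A: condition met.
B: fails — 1R2 but no w with 1Rw and 2R²w.
C: fails — bRa but no w with bRw and aR²w.
D: condition met.
Valid on: A, D.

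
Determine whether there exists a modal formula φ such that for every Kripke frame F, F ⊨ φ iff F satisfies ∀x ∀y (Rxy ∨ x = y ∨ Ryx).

No — not modally definable

Modal frame validity is preserved under disjoint unions.
Take 3 disjoint single-world reflexive frames: each is trivially connected, but their disjoint union has 3 worlds with no edge between distinct components, so it is not connected.
Hence connectedness of R is not modally definable.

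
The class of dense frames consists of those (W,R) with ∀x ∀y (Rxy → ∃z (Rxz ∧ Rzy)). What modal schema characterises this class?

□□p → □p

The condition is density. The C4 schema □□p → □p defines it.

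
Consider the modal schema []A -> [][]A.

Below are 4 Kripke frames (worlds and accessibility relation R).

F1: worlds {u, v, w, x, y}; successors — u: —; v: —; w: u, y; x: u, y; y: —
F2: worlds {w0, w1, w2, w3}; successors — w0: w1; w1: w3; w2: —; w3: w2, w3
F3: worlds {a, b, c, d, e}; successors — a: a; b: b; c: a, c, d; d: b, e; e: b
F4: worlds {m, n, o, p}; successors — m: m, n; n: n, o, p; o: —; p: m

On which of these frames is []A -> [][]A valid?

F1

The schema corresponds to transitivity: forall x forall y forall z (Rxy & Ryz -> Rxz).
F1: condition met.
F2: fails — Rw0w1 and Rw1w3 but not Rw0w3.
F3: fails — Rcd and Rdb but not Rcb.
F4: fails — Rpm and Rmn but not Rpn.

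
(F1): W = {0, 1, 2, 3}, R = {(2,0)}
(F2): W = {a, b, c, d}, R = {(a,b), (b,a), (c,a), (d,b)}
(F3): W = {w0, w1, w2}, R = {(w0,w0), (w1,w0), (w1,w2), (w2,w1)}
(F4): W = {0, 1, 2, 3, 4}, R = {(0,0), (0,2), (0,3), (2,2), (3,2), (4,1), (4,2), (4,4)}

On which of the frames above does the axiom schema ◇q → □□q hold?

This is the axiom for a generalized confluence (Geach) condition; its first-order frame correspondent is ∀x ∀y ∀z ((xRy ∧ xR²z) → ∃w (y = w ∧ z = w)).
(F1): ✓.
(F2): fails — aRb, aR²a but b ≠ a.
(F3): fails — w1Rw0, w1R²w1 but w0 ≠ w1.
(F4): fails — 0R0, 0R²2 but 0 ≠ 2.
Valid on: (F1).

(F1)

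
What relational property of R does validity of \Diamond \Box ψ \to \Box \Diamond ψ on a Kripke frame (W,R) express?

convergence: \forall x \forall y \forall z (Rxy \wedge Rxz \to \exists w (Ryw \wedge Rzw))

Suppose ◇□ψ→□◇ψ is valid. Take Rxy, Rxz and set V(ψ)={w : Ryw}. Then □ψ at y so ◇□ψ at x, so □◇ψ at x, so ◇ψ at z, giving w with Rzw and Ryw.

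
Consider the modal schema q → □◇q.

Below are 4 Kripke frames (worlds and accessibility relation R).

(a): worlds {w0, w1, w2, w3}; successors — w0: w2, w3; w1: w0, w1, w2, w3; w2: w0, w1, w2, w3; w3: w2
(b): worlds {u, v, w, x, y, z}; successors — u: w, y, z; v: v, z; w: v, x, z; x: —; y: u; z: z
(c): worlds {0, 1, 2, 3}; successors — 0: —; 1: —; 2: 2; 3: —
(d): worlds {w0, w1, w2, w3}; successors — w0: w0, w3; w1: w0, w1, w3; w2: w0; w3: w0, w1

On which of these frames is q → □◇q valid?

Frame correspondent (Sahlqvist): ∀x ∀y (Rxy → Ryx) — i.e. symmetry.
(a): fails — Rw1w0 but not Rw0w1.
(b): fails — Ruz but not Rzu.
(c): condition met.
(d): fails — Rw1w0 but not Rw0w1.

(c)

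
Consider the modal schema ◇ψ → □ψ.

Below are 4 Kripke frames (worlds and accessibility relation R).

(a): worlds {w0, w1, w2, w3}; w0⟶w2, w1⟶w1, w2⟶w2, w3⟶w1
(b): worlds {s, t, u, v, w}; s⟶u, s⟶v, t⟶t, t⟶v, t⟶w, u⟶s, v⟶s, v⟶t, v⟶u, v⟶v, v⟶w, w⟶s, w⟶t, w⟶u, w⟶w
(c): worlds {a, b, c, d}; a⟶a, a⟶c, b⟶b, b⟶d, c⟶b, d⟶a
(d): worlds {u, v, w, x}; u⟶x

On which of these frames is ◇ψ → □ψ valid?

(a), (d)

Frame correspondent (Sahlqvist): ∀x ∀y ∀z (Rxy ∧ Rxz → y = z) — i.e. partial functionality.
(a): ✓.
(b): fails — s sees both u and v.
(c): fails — a sees both a and c.
(d): ✓.
Valid on: (a), (d).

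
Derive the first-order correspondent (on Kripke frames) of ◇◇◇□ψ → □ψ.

This is a Sahlqvist (Geach-type) schema ◇^3□^1ψ → □^1◇^0ψ.
Minimal-valuation argument: fix x; take any y with xR^3y and any z with xR^1z. Set V(ψ) to the set of worlds R-reachable from y in exactly 1 step. Then □^1ψ holds at y, so the antecedent holds at x; validity forces ◇^0ψ at z, giving a w with zR^0w and yR^1w.
First-order correspondent: ∀x ∀y ∀z ((xR³y ∧ xRz) → ∃w (yRw ∧ z = w)).

∀x ∀y ∀z ((xR³y ∧ xRz) → ∃w (yRw ∧ z = w))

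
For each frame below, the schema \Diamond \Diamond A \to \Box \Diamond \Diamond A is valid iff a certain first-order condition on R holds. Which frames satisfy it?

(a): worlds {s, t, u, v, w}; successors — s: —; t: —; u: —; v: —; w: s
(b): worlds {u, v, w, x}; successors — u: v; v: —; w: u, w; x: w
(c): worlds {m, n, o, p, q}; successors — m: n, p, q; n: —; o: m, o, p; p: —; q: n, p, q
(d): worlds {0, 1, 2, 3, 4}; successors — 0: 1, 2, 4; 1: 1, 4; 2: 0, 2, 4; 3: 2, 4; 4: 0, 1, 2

The schema corresponds to a generalized confluence (Geach) condition: \forall x \forall y \forall z ((x R^2 y \wedge xRz) \to \exists w (y = w \wedge z R^2 w)).
(a): satisfies the condition.
(b): fails — wR²u, wRu but no t with u=t and uR²t.
(c): fails — mR²n, mRn but no w with n=w and nR²w.
(d): satisfies the condition.

(a), (d)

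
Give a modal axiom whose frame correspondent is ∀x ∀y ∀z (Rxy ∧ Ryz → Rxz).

The condition is transitivity. The 4 schema □s → □□s defines it.
Suppose □s→□□s is valid. Take Rxy, Ryz and set V(s)={w : Rxw}. Then □s at x, so □□s at x, so □s at y, so s at z, i.e. Rxz.

□s → □□s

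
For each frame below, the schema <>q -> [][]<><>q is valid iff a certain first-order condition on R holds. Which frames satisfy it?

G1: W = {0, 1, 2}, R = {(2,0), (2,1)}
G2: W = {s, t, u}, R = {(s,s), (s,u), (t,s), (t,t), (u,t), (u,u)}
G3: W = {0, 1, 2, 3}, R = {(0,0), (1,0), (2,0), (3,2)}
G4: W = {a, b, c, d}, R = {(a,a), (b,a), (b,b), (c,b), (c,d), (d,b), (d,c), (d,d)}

G1, G2

The schema corresponds to a generalized confluence (Geach) condition: forall x forall y forall z ((xRy & x R^2 z) -> exists w (y = w & z R^2 w)).
G1: ✓.
G2: ✓.
G3: fails — 3R2, 3R²0 but no w with 2=w and 0R²w.
G4: fails — bRb, bR²a but no w with b=w and aR²w.
Valid on: G1, G2.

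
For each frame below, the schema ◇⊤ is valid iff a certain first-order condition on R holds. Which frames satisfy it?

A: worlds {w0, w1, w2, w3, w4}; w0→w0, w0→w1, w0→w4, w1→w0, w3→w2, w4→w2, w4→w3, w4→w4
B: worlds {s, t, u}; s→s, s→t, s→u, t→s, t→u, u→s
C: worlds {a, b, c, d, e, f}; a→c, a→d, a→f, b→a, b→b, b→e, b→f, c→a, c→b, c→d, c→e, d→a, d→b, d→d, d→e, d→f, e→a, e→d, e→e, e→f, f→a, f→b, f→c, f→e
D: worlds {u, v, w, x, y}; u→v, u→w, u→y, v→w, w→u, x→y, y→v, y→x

B, C, D

This is the axiom for seriality; its first-order frame correspondent is ∀x ∃y Rxy.
A: fails — world w2 has no successor.
B: satisfies the condition.
C: satisfies the condition.
D: satisfies the condition.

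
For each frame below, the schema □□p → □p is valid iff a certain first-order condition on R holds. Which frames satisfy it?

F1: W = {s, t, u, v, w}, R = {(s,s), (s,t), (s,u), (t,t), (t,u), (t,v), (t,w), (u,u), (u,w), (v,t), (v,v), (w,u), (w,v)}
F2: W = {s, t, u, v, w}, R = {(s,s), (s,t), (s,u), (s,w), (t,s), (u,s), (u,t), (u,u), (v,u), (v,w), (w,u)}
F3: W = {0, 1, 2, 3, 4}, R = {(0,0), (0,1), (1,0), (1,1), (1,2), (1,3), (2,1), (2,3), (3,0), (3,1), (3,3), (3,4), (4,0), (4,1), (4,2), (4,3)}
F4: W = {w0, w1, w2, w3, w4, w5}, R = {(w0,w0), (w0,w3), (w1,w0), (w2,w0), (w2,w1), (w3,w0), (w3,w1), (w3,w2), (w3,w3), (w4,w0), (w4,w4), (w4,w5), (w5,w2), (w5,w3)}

This is the axiom for density; its first-order frame correspondent is ∀x ∀y (Rxy → ∃z (Rxz ∧ Rzy)).
F1: ✓.
F2: fails — Rvw but no z with Rvz and Rzw.
F3: ✓.
F4: fails — Rw2w1 but no z with Rw2z and Rzw1.

F1, F3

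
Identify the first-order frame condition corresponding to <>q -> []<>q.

the Euclidean property

Suppose ◇q→□◇q is valid. Take Rxy, Rxz and set V(q)={y}. Then ◇q at x, so □◇q at x, so ◇q at z, so some w with Rzw has q; w=y, i.e. Rzy. By symmetry of the argument, Ryz.
Conversely, any frame satisfying forall x forall y forall z (Rxy & Rxz -> Ryz) validates the schema.
Frame condition: forall x forall y forall z (Rxy & Rxz -> Ryz).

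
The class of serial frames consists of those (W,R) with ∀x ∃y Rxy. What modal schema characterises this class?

□ψ → ◇ψ

This is seriality; the standard corresponding axiom is D: □ψ → ◇ψ.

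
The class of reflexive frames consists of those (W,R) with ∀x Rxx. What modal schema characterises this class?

A defining formula is □r → r (the T axiom).
Suppose □r→r is valid. At any x set V(r)={w : Rxw}. Then □r holds at x, so r holds at x, i.e. Rxx.

□r → r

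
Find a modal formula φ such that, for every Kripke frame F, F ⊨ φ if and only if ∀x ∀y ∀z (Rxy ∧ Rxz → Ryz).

A defining formula is ◇q → □◇q (the 5 axiom).
Suppose ◇q→□◇q is valid. Take Rxy, Rxz and set V(q)={y}. Then ◇q at x, so □◇q at x, so ◇q at z, so some w with Rzw has q; w=y, i.e. Rzy. By symmetry of the argument, Ryz.

◇q → □◇q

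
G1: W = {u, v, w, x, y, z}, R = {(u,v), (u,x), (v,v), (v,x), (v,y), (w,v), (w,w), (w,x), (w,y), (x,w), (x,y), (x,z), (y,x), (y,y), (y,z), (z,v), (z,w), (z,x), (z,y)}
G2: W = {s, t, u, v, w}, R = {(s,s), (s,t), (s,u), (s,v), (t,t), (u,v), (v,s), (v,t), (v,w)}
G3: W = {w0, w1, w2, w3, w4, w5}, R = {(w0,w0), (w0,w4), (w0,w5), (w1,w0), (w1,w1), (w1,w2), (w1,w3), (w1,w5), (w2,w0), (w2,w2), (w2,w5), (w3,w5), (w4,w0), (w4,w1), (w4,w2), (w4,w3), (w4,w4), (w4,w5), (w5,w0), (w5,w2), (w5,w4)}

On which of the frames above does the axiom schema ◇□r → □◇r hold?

G1

The schema corresponds to convergence: ∀x ∀y ∀z (Rxy ∧ Rxz → ∃w (Ryw ∧ Rzw)).
G1: ✓.
G2: fails — Rsv and Rsu but v and u have no common successor.
G3: fails — Rw1w3 and Rw1w5 but w3 and w5 have no common successor.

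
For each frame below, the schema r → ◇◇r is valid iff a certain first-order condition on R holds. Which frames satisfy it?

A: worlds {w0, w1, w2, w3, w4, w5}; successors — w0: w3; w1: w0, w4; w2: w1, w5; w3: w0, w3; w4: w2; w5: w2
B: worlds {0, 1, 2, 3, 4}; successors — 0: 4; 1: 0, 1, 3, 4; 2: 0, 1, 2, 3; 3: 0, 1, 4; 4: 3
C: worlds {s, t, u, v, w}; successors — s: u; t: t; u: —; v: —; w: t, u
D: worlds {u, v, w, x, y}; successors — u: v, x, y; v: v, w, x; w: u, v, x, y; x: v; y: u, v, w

This is the axiom for a generalized confluence (Geach) condition; its first-order frame correspondent is ∀x ∃w (x = w ∧ xR²w).
A: fails — at w1 but no w with w1=w and w1R²w.
B: fails — at 0 but no w with 0=w and 0R²w.
C: fails — at s but no w* with s=w* and sR²w*.
D: ✓.

D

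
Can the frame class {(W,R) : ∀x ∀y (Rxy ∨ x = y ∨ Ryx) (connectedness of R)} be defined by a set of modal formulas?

No

If a class were modally definable it would be closed under disjoint unions (Goldblatt–Thomason).
Take 4 disjoint single-world reflexive frames: each is trivially connected, but their disjoint union has 4 worlds with no edge between distinct components, so it is not connected.
So no modal formula (or set of formulas) defines exactly the connected frames.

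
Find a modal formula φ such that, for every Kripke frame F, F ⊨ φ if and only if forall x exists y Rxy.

□p → ◇p

The condition is seriality. The D schema □p → ◇p defines it.
Suppose □p→◇p is valid. At any x set V(p)=W. Then □p at x, so ◇p at x, so x has a successor.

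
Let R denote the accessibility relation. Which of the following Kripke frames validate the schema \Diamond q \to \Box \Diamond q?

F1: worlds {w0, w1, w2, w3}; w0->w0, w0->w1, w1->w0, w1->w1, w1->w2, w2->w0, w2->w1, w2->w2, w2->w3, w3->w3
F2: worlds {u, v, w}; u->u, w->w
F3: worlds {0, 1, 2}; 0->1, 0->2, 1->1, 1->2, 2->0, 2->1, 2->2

F2

This is the axiom for the Euclidean property; its first-order frame correspondent is \forall x \forall y \forall z (Rxy \wedge Rxz \to Ryz).
F1: fails — Rw1w0 and Rw1w2 but not Rw0w2.
F2: ✓.
F3: fails — R20 and R20 but not R00.
Valid on: F2.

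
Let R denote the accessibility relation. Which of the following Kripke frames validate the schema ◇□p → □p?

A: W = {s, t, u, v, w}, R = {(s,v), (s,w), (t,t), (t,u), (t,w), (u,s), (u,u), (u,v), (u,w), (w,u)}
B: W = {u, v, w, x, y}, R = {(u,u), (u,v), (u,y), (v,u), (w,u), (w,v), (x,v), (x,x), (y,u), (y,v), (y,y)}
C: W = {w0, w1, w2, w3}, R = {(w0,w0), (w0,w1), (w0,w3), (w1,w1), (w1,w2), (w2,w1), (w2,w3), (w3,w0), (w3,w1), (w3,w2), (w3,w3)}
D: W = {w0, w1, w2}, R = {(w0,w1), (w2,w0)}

none

This is the axiom for the Euclidean property; its first-order frame correspondent is ∀x ∀y ∀z (Rxy ∧ Rxz → Ryz).
A: fails — Rsv and Rsv but not Rvv.
B: fails — Ruv and Ruv but not Rvv.
C: fails — Rw0w1 and Rw0w0 but not Rw1w0.
D: fails — Rw0w1 and Rw0w1 but not Rw1w1.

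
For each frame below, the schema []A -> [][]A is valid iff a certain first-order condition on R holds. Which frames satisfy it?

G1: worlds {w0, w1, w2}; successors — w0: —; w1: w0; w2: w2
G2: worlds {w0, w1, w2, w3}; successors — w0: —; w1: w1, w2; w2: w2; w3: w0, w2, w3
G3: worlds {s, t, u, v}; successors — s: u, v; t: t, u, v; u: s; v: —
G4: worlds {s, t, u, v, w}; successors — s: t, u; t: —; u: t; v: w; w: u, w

Frame correspondent (Sahlqvist): forall x forall y forall z (Rxy & Ryz -> Rxz) — i.e. transitivity.
G1: satisfies the condition.
G2: satisfies the condition.
G3: fails — Rus and Rsv but not Ruv.
G4: fails — Rwu and Rut but not Rwt.
Valid on: G1, G2.

G1, G2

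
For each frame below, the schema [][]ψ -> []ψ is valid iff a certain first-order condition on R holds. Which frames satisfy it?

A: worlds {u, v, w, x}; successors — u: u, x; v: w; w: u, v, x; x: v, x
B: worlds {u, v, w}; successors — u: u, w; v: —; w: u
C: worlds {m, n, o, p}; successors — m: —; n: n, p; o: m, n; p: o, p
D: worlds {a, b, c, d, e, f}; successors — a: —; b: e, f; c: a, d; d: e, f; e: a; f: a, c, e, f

B

This is the axiom for density; its first-order frame correspondent is forall x forall y (Rxy -> exists z (Rxz & Rzy)).
A: fails — Rvw but no z with Rvz and Rzw.
B: satisfies the condition.
C: fails — Rom but no z with Roz and Rzm.
D: fails — Rcd but no z with Rcz and Rzd.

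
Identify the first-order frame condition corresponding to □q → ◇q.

Seriality

Suppose □q→◇q is valid. At any x set V(q)=W. Then □q at x, so ◇q at x, so x has a successor.
Conversely, on a frame with seriality the schema holds at every world under every valuation.
Frame condition: ∀x ∃y Rxy.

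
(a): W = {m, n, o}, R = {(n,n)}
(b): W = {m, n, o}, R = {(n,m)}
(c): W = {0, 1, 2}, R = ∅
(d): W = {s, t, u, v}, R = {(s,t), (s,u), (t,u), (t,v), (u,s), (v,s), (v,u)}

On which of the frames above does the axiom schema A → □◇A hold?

This is the axiom for symmetry; its first-order frame correspondent is ∀x ∀y (Rxy → Ryx).
(a): holds.
(b): fails — Rnm but not Rmn.
(c): holds.
(d): fails — Rtv but not Rvt.
Valid on: (a), (c).

(a), (c)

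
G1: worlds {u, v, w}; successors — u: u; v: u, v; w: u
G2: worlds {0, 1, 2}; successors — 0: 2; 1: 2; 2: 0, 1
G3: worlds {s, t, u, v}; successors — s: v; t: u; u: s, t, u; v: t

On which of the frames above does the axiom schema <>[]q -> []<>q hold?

The schema corresponds to convergence: forall x forall y forall z (Rxy & Rxz -> exists w (Ryw & Rzw)).
G1: satisfies the condition.
G2: satisfies the condition.
G3: fails — Rut and Rus but t and s have no common successor.

G1, G2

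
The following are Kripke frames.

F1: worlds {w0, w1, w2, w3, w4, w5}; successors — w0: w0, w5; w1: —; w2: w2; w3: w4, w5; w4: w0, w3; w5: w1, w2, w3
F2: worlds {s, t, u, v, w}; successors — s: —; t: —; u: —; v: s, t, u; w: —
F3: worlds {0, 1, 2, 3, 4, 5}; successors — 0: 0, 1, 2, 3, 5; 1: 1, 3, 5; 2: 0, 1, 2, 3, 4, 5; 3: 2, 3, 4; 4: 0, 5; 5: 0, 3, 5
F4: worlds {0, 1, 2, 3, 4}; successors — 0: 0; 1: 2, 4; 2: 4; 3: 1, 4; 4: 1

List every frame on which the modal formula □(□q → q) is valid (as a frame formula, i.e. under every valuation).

none

Frame correspondent (Sahlqvist): ∀x ∀y (Rxy → Ryy) — i.e. shift-reflexivity.
F1: fails — Rw3w5 but not Rw5w5.
F2: fails — Rvt but not Rtt.
F3: fails — R34 but not R44.
F4: fails — R34 but not R44.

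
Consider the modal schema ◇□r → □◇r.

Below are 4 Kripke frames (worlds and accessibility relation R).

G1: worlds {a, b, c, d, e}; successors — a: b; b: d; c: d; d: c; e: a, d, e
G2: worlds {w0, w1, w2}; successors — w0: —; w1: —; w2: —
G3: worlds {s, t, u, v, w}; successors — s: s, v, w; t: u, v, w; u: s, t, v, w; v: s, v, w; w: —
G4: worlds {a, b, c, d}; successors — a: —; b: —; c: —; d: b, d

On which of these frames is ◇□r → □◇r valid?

Frame correspondent (Sahlqvist): ∀x ∀y ∀z (Rxy ∧ Rxz → ∃w (Ryw ∧ Rzw)) — i.e. convergence.
G1: fails — Ree and Rea but e and a have no common successor.
G2: condition met.
G3: fails — Rsv and Rsw but v and w have no common successor.
G4: fails — Rdb and Rdb but b and b have no common successor.
Valid on: G2.

G2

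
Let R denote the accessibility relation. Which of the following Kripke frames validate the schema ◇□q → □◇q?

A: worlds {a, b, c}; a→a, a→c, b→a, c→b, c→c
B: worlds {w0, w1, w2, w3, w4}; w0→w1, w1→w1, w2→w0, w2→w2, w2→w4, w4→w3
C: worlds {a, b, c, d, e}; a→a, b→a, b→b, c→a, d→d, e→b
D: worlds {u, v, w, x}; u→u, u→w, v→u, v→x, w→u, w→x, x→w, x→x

This is the axiom for convergence; its first-order frame correspondent is ∀x ∀y ∀z (Rxy ∧ Rxz → ∃w (Ryw ∧ Rzw)).
A: fails — Rcc and Rcb but c and b have no common successor.
B: fails — Rw2w4 and Rw2w2 but w4 and w2 have no common successor.
C: ✓.
D: ✓.

C, D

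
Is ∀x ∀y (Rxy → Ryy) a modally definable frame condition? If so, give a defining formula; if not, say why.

Definable; □(□r → r) defines it

Yes: it is shift-reflexivity, defined by the T□ schema □(□r → r).
Suppose □(□r→r) is valid. Take Rxy and set V(r)={w : Ryw}. Then at y, □r holds; since □(□r→r) at x, □r→r at y, so r at y, i.e. Ryy.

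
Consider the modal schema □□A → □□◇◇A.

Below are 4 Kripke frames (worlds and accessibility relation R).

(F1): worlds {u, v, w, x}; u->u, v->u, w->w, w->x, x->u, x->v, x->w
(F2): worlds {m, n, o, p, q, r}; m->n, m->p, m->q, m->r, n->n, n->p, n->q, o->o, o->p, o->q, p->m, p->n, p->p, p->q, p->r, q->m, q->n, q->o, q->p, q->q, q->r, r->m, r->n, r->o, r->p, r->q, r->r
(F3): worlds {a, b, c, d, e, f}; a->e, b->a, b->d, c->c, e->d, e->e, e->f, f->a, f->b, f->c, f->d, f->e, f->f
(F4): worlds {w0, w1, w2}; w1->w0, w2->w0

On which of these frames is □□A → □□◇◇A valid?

This is the axiom for a generalized confluence (Geach) condition; its first-order frame correspondent is ∀x ∀z (xR²z → ∃w (xR²w ∧ zR²w)).
(F1): satisfies the condition.
(F2): satisfies the condition.
(F3): fails — aR²d but no w with aR²w and dR²w.
(F4): satisfies the condition.

(F1), (F2), (F4)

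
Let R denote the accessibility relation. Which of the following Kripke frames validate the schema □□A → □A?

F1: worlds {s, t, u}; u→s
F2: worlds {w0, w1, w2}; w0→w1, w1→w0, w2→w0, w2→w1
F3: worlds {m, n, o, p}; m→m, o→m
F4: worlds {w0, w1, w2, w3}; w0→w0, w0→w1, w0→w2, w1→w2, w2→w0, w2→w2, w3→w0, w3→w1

F3, F4

The schema corresponds to density: ∀x ∀y (Rxy → ∃z (Rxz ∧ Rzy)).
F1: fails — Rus but no z with Ruz and Rzs.
F2: fails — Rw0w1 but no z with Rw0z and Rzw1.
F3: condition met.
F4: condition met.
Valid on: F3, F4.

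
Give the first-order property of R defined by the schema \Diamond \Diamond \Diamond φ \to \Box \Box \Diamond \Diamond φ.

\forall x \forall y \forall z ((x R^3 y \wedge x R^2 z) \to \exists w (y = w \wedge z R^2 w))

This is a Sahlqvist (Geach-type) schema ◇^3□^0φ → □^2◇^2φ.
Minimal-valuation argument: fix x; take any y with xR^3y and any z with xR^2z. Set V(φ) to the set of worlds R-reachable from y in exactly 0 steps. Then □^0φ holds at y, so the antecedent holds at x; validity forces ◇^2φ at z, giving a w with zR^2w and yR^0w.
First-order correspondent: \forall x \forall y \forall z ((x R^3 y \wedge x R^2 z) \to \exists w (y = w \wedge z R^2 w)).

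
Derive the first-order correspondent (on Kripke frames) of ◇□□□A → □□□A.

This is a Sahlqvist (Geach-type) schema ◇^1□^3A → □^3◇^0A.
Minimal-valuation argument: fix x; take any y with xR^1y and any z with xR^3z. Set V(A) to the set of worlds R-reachable from y in exactly 3 steps. Then □^3A holds at y, so the antecedent holds at x; validity forces ◇^0A at z, giving a w with zR^0w and yR^3w.
First-order correspondent: ∀x ∀y ∀z ((xRy ∧ xR³z) → ∃w (yR³w ∧ z = w)).

∀x ∀y ∀z ((xRy ∧ xR³z) → ∃w (yR³w ∧ z = w))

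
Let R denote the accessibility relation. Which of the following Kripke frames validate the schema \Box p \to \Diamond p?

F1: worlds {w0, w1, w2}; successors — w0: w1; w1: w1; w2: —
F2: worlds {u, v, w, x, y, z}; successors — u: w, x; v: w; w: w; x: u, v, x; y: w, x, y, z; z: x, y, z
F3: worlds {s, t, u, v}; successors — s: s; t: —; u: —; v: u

F2

Frame correspondent (Sahlqvist): \forall x \exists y Rxy — i.e. seriality.
F1: fails — world w2 has no successor.
F2: satisfies the condition.
F3: fails — world t has no successor.
Valid on: F2.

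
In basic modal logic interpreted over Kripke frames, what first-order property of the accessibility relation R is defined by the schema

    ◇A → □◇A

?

Suppose ◇A→□◇A is valid. Take Rxy, Rxz and set V(A)={y}. Then ◇A at x, so □◇A at x, so ◇A at z, so some w with Rzw has A; w=y, i.e. Rzy. By symmetry of the argument, Ryz.
The converse is a direct semantic check.
So the correspondent is the Euclidean property.

The Euclidean property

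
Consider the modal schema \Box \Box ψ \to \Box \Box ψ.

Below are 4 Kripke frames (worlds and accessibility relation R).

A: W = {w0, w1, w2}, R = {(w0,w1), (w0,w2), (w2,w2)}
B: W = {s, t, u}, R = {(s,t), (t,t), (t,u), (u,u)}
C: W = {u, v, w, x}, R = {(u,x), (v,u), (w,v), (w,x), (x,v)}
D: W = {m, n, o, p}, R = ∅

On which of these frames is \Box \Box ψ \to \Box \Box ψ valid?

This is the axiom for a generalized confluence (Geach) condition; its first-order frame correspondent is \forall x \forall z (x R^2 z \to \exists w (x R^2 w \wedge z = w)).
A: satisfies the condition.
B: satisfies the condition.
C: satisfies the condition.
D: satisfies the condition.

A, B, C, D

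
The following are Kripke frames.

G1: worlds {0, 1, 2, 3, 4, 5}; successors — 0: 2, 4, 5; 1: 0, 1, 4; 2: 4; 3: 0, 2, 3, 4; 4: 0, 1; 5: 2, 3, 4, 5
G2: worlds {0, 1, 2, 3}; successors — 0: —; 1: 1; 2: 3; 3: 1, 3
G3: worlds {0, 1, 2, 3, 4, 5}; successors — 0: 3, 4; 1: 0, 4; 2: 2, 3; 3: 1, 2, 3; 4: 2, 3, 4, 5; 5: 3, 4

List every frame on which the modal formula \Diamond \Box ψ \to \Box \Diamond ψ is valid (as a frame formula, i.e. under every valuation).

The schema corresponds to convergence: \forall x \forall y \forall z (Rxy \wedge Rxz \to \exists w (Ryw \wedge Rzw)).
G1: fails — R02 and R04 but 2 and 4 have no common successor.
G2: condition met.
G3: fails — R32 and R31 but 2 and 1 have no common successor.
Valid on: G2.

G2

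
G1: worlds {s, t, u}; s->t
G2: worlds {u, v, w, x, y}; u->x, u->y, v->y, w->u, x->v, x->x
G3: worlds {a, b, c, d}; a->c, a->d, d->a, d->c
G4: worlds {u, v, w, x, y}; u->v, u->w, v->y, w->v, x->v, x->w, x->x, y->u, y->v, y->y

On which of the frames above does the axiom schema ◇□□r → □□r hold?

G1

Frame correspondent (Sahlqvist): ∀x ∀y ∀z ((xRy ∧ xR²z) → ∃w (yR²w ∧ z = w)) — i.e. a generalized confluence (Geach) condition.
G1: ✓.
G2: fails — uRy, uR²v but no t with yR²t and v=t.
G3: fails — aRc, aR²a but no w with cR²w and a=w.
G4: fails — uRw, uR²v but no t with wR²t and v=t.
Valid on: G1.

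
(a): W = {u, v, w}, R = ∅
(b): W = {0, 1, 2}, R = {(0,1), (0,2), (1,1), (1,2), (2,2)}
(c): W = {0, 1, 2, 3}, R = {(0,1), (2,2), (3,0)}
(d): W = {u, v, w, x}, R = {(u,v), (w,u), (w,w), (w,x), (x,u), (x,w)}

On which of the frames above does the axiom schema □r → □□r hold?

(a), (b)

Frame correspondent (Sahlqvist): ∀x ∀y ∀z (Rxy ∧ Ryz → Rxz) — i.e. transitivity.
(a): condition met.
(b): condition met.
(c): fails — R30 and R01 but not R31.
(d): fails — Rxw and Rwx but not Rxx.
Valid on: (a), (b).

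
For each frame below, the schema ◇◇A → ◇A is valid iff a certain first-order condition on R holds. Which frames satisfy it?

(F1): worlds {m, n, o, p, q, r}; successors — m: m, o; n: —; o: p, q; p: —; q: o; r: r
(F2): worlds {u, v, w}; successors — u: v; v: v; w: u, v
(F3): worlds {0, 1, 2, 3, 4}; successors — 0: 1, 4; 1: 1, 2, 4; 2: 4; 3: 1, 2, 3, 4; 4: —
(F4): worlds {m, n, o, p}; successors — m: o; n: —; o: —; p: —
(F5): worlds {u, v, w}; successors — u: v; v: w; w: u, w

The schema corresponds to transitivity: ∀x ∀y ∀z (Rxy ∧ Ryz → Rxz).
(F1): fails — Rmo and Rop but not Rmp.
(F2): holds.
(F3): fails — R01 and R12 but not R02.
(F4): holds.
(F5): fails — Ruv and Rvw but not Ruw.

(F2), (F4)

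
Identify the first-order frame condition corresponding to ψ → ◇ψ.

Equivalently (dual form): □ψ → ψ.
Suppose □ψ→ψ is valid. At any x set V(ψ)={w : Rxw}. Then □ψ holds at x, so ψ holds at x, i.e. Rxx.

reflexivity: ∀x Rxx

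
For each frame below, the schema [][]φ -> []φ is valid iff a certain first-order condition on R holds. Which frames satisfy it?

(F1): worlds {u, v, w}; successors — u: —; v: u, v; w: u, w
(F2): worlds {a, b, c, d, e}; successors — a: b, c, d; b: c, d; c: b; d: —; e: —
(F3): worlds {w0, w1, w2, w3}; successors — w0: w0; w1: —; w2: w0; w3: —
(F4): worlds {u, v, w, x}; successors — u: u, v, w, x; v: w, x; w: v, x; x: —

The schema corresponds to density: forall x forall y (Rxy -> exists z (Rxz & Rzy)).
(F1): holds.
(F2): fails — Rbc but no z with Rbz and Rzc.
(F3): holds.
(F4): fails — Rvw but no z with Rvz and Rzw.

(F1), (F3)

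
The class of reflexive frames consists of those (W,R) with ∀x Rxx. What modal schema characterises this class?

□q → q

This is reflexivity; the standard corresponding axiom is T: □q → q.
Suppose □q→q is valid. At any x set V(q)={w : Rxw}. Then □q holds at x, so q holds at x, i.e. Rxx.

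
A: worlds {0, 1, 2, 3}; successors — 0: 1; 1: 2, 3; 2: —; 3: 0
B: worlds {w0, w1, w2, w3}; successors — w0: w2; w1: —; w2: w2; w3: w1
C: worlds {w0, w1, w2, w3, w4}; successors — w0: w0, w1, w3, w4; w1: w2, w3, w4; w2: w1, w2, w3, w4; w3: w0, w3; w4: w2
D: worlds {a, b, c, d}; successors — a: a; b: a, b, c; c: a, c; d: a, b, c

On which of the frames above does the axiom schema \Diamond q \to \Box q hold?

This is the axiom for partial functionality; its first-order frame correspondent is \forall x \forall y \forall z (Rxy \wedge Rxz \to y = z).
A: fails — 1 sees both 2 and 3.
B: holds.
C: fails — w0 sees both w0 and w1.
D: fails — b sees both a and b.
Valid on: B.

B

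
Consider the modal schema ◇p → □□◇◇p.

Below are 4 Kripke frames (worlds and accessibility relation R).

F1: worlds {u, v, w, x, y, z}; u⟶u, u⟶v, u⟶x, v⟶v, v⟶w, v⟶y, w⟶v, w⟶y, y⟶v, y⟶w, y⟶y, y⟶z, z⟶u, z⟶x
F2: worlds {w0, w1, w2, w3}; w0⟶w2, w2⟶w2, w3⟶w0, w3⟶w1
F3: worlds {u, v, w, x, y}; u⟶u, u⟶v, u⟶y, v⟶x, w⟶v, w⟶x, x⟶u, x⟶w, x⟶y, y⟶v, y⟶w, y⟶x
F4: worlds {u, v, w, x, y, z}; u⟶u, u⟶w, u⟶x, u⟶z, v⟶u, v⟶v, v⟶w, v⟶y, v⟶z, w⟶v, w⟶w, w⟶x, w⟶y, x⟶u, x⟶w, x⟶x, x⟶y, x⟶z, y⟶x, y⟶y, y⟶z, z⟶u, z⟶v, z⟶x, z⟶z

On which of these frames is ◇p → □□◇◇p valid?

F4

This is the axiom for a generalized confluence (Geach) condition; its first-order frame correspondent is ∀x ∀y ∀z ((xRy ∧ xR²z) → ∃w (y = w ∧ zR²w)).
F1: fails — uRu, uR²v but no t with u=t and vR²t.
F2: fails — w3Rw0, w3R²w2 but no w with w0=w and w2R²w.
F3: fails — uRv, uR²v but no t with v=t and vR²t.
F4: condition met.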